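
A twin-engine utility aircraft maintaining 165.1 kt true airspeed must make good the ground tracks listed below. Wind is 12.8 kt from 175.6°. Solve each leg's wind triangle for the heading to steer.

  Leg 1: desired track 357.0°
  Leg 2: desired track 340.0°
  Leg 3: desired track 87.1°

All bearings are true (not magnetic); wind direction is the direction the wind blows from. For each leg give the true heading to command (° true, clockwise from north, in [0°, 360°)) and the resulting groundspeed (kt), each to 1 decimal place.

Leg 1: desired track 357.0°; wind correction +0.1° → command heading 357.1°, groundspeed 177.9 kt
Leg 2: desired track 340.0°; wind correction -1.2° → command heading 338.8°, groundspeed 177.4 kt
Leg 3: desired track 87.1°; wind correction +4.4° → command heading 91.5°, groundspeed 164.3 kt

Leg 1: heading=357.1°, groundspeed=177.9 kt
Leg 2: heading=338.8°, groundspeed=177.4 kt
Leg 3: heading=91.5°, groundspeed=164.3 kt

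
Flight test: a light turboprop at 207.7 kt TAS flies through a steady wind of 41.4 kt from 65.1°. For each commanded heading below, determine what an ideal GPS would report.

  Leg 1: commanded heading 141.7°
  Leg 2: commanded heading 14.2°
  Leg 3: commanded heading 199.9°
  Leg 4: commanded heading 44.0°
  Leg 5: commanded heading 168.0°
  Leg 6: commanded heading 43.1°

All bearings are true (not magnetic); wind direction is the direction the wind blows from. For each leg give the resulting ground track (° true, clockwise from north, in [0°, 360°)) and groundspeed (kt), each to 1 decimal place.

Leg 1: heading 141.7°; drift +11.5° → track 153.2°, groundspeed 202.2 kt
Leg 2: heading 14.2°; drift -10.0° → track 4.2°, groundspeed 184.4 kt
Leg 3: heading 199.9°; drift +7.1° → track 207.0°, groundspeed 238.7 kt
Leg 4: heading 44.0°; drift -5.0° → track 39.0°, groundspeed 169.7 kt
Leg 5: heading 168.0°; drift +10.5° → track 178.5°, groundspeed 220.7 kt
Leg 6: heading 43.1°; drift -5.2° → track 37.9°, groundspeed 170.0 kt

Leg 1: track=153.2°, groundspeed=202.2 kt
Leg 2: track=4.2°, groundspeed=184.4 kt
Leg 3: track=207.0°, groundspeed=238.7 kt
Leg 4: track=39.0°, groundspeed=169.7 kt
Leg 5: track=178.5°, groundspeed=220.7 kt
Leg 6: track=37.9°, groundspeed=170.0 kt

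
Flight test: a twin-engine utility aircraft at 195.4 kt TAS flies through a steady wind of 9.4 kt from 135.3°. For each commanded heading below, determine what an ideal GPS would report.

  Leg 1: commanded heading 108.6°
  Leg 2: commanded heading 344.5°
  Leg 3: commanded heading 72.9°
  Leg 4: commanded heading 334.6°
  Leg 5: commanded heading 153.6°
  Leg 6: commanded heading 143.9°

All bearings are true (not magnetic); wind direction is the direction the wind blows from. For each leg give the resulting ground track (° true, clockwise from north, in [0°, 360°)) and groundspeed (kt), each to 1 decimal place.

Leg 1: heading 108.6°; drift -1.3° → track 107.3°, groundspeed 187.0 kt
Leg 2: heading 344.5°; drift -1.3° → track 343.2°, groundspeed 203.7 kt
Leg 3: heading 72.9°; drift -2.5° → track 70.4°, groundspeed 191.2 kt
Leg 4: heading 334.6°; drift -0.9° → track 333.7°, groundspeed 204.3 kt
Leg 5: heading 153.6°; drift +0.9° → track 154.5°, groundspeed 186.5 kt
Leg 6: heading 143.9°; drift +0.4° → track 144.3°, groundspeed 186.1 kt

Leg 1: track=107.3°, groundspeed=187.0 kt
Leg 2: track=343.2°, groundspeed=203.7 kt
Leg 3: track=70.4°, groundspeed=191.2 kt
Leg 4: track=333.7°, groundspeed=204.3 kt
Leg 5: track=154.5°, groundspeed=186.5 kt
Leg 6: track=144.3°, groundspeed=186.1 kt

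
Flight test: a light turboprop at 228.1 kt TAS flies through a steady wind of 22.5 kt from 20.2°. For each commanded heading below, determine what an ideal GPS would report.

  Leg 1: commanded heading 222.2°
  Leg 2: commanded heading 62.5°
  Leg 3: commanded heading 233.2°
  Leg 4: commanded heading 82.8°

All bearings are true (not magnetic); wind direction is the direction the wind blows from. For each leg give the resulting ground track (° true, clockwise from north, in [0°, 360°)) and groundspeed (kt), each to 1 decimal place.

Leg 1: track=220.3°, groundspeed=249.1 kt
Leg 2: track=66.6°, groundspeed=212.0 kt
Leg 3: track=230.4°, groundspeed=247.3 kt
Leg 4: track=88.0°, groundspeed=218.7 kt

Leg 1: heading 222.2°; drift -1.9° → track 220.3°, groundspeed 249.1 kt
Leg 2: heading 62.5°; drift +4.1° → track 66.6°, groundspeed 212.0 kt
Leg 3: heading 233.2°; drift -2.8° → track 230.4°, groundspeed 247.3 kt
Leg 4: heading 82.8°; drift +5.2° → track 88.0°, groundspeed 218.7 kt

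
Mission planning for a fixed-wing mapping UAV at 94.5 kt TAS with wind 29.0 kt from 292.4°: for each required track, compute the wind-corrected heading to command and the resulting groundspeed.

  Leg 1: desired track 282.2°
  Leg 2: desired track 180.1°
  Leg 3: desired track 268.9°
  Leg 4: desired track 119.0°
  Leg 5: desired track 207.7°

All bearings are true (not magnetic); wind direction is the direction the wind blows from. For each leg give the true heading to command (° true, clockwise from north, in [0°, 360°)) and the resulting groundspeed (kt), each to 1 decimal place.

Leg 1: desired track 282.2°; wind correction +3.1° → command heading 285.3°, groundspeed 65.8 kt
Leg 2: desired track 180.1°; wind correction +16.5° → command heading 196.6°, groundspeed 101.6 kt
Leg 3: desired track 268.9°; wind correction +7.0° → command heading 275.9°, groundspeed 67.2 kt
Leg 4: desired track 119.0°; wind correction +2.0° → command heading 121.0°, groundspeed 123.2 kt
Leg 5: desired track 207.7°; wind correction +17.8° → command heading 225.5°, groundspeed 87.3 kt

Leg 1: heading=285.3°, groundspeed=65.8 kt
Leg 2: heading=196.6°, groundspeed=101.6 kt
Leg 3: heading=275.9°, groundspeed=67.2 kt
Leg 4: heading=121.0°, groundspeed=123.2 kt
Leg 5: heading=225.5°, groundspeed=87.3 kt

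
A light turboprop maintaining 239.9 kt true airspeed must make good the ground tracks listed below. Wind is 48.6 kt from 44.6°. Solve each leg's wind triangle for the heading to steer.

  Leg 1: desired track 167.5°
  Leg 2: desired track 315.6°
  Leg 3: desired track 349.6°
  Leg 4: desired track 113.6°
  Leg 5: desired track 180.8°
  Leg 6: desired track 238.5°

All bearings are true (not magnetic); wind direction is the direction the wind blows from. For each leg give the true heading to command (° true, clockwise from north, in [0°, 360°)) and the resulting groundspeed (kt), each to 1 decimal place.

Leg 1: heading=157.7°, groundspeed=262.8 kt
Leg 2: heading=327.3°, groundspeed=234.1 kt
Leg 3: heading=359.2°, groundspeed=208.7 kt
Leg 4: heading=102.7°, groundspeed=218.2 kt
Leg 5: heading=172.7°, groundspeed=272.6 kt
Leg 6: heading=241.3°, groundspeed=286.8 kt

Leg 1: desired track 167.5°; wind correction -9.8° → command heading 157.7°, groundspeed 262.8 kt
Leg 2: desired track 315.6°; wind correction +11.7° → command heading 327.3°, groundspeed 234.1 kt
Leg 3: desired track 349.6°; wind correction +9.6° → command heading 359.2°, groundspeed 208.7 kt
Leg 4: desired track 113.6°; wind correction -10.9° → command heading 102.7°, groundspeed 218.2 kt
Leg 5: desired track 180.8°; wind correction -8.1° → command heading 172.7°, groundspeed 272.6 kt
Leg 6: desired track 238.5°; wind correction +2.8° → command heading 241.3°, groundspeed 286.8 kt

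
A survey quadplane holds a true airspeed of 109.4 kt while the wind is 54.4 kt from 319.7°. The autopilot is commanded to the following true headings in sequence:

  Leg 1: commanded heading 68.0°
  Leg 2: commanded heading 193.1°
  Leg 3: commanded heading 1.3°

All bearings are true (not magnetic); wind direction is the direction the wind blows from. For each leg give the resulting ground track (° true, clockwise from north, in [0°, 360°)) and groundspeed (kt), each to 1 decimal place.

Leg 1: heading 68.0°; drift +22.2° → track 90.2°, groundspeed 136.6 kt
Leg 2: heading 193.1°; drift -17.1° → track 176.0°, groundspeed 148.4 kt
Leg 3: heading 1.3°; drift +27.7° → track 29.0°, groundspeed 77.6 kt

Leg 1: track=90.2°, groundspeed=136.6 kt
Leg 2: track=176.0°, groundspeed=148.4 kt
Leg 3: track=29.0°, groundspeed=77.6 kt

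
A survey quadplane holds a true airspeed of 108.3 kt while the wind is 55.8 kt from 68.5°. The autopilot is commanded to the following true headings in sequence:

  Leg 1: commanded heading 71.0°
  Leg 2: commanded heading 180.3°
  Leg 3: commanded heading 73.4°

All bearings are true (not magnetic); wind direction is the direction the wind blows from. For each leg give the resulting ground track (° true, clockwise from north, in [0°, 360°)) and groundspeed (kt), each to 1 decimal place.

Leg 1: track=73.7°, groundspeed=52.6 kt
Leg 2: track=202.2°, groundspeed=139.0 kt
Leg 3: track=78.6°, groundspeed=52.9 kt

Leg 1: heading 71.0°; drift +2.7° → track 73.7°, groundspeed 52.6 kt
Leg 2: heading 180.3°; drift +21.9° → track 202.2°, groundspeed 139.0 kt
Leg 3: heading 73.4°; drift +5.2° → track 78.6°, groundspeed 52.9 kt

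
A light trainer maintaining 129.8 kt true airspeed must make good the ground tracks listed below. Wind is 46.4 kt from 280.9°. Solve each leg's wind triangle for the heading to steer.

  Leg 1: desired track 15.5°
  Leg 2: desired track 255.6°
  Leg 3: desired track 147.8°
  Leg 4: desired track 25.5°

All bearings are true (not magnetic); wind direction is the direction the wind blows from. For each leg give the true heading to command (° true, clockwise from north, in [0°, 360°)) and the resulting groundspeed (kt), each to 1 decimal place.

Leg 1: desired track 15.5°; wind correction -20.9° → command heading 354.6°, groundspeed 125.0 kt
Leg 2: desired track 255.6°; wind correction +8.8° → command heading 264.4°, groundspeed 86.3 kt
Leg 3: desired track 147.8°; wind correction +15.1° → command heading 162.9°, groundspeed 157.0 kt
Leg 4: desired track 25.5°; wind correction -20.2° → command heading 5.3°, groundspeed 133.5 kt

Leg 1: heading=354.6°, groundspeed=125.0 kt
Leg 2: heading=264.4°, groundspeed=86.3 kt
Leg 3: heading=162.9°, groundspeed=157.0 kt
Leg 4: heading=5.3°, groundspeed=133.5 kt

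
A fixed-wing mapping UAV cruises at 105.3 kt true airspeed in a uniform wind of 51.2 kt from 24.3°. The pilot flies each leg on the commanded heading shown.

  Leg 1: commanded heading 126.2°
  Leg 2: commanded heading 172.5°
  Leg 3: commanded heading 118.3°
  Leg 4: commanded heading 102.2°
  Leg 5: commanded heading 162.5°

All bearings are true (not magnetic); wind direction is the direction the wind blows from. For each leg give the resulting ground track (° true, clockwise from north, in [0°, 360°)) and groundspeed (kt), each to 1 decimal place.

Leg 1: heading 126.2°; drift +23.4° → track 149.6°, groundspeed 126.2 kt
Leg 2: heading 172.5°; drift +10.3° → track 182.8°, groundspeed 151.2 kt
Leg 3: heading 118.3°; drift +25.1° → track 143.4°, groundspeed 120.3 kt
Leg 4: heading 102.2°; drift +27.9° → track 130.1°, groundspeed 107.0 kt
Leg 5: heading 162.5°; drift +13.4° → track 175.9°, groundspeed 147.5 kt

Leg 1: track=149.6°, groundspeed=126.2 kt
Leg 2: track=182.8°, groundspeed=151.2 kt
Leg 3: track=143.4°, groundspeed=120.3 kt
Leg 4: track=130.1°, groundspeed=107.0 kt
Leg 5: track=175.9°, groundspeed=147.5 kt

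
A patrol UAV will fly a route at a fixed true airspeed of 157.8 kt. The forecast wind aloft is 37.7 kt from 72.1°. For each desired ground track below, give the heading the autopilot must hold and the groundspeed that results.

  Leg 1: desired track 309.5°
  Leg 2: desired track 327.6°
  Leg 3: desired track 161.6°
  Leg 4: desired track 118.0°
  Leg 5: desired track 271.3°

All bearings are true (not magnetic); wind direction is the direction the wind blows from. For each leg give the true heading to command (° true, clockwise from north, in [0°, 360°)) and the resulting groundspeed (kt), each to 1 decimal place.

Leg 1: desired track 309.5°; wind correction +11.6° → command heading 321.1°, groundspeed 174.9 kt
Leg 2: desired track 327.6°; wind correction +13.4° → command heading 341.0°, groundspeed 163.0 kt
Leg 3: desired track 161.6°; wind correction -13.8° → command heading 147.8°, groundspeed 152.9 kt
Leg 4: desired track 118.0°; wind correction -9.9° → command heading 108.1°, groundspeed 129.2 kt
Leg 5: desired track 271.3°; wind correction +4.5° → command heading 275.8°, groundspeed 192.9 kt

Leg 1: heading=321.1°, groundspeed=174.9 kt
Leg 2: heading=341.0°, groundspeed=163.0 kt
Leg 3: heading=147.8°, groundspeed=152.9 kt
Leg 4: heading=108.1°, groundspeed=129.2 kt
Leg 5: heading=275.8°, groundspeed=192.9 kt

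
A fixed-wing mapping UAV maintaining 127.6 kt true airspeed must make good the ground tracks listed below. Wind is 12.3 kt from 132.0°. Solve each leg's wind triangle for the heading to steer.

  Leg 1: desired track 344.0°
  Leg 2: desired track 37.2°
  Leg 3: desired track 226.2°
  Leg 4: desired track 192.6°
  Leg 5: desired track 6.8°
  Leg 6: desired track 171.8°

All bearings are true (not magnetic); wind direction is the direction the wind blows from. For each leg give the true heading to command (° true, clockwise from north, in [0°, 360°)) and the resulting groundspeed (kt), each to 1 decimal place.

Leg 1: desired track 344.0°; wind correction +2.9° → command heading 346.9°, groundspeed 137.9 kt
Leg 2: desired track 37.2°; wind correction +5.5° → command heading 42.7°, groundspeed 128.0 kt
Leg 3: desired track 226.2°; wind correction -5.5° → command heading 220.7°, groundspeed 127.9 kt
Leg 4: desired track 192.6°; wind correction -4.8° → command heading 187.8°, groundspeed 121.1 kt
Leg 5: desired track 6.8°; wind correction +4.5° → command heading 11.3°, groundspeed 134.3 kt
Leg 6: desired track 171.8°; wind correction -3.5° → command heading 168.3°, groundspeed 117.9 kt

Leg 1: heading=346.9°, groundspeed=137.9 kt
Leg 2: heading=42.7°, groundspeed=128.0 kt
Leg 3: heading=220.7°, groundspeed=127.9 kt
Leg 4: heading=187.8°, groundspeed=121.1 kt
Leg 5: heading=11.3°, groundspeed=134.3 kt
Leg 6: heading=168.3°, groundspeed=117.9 kt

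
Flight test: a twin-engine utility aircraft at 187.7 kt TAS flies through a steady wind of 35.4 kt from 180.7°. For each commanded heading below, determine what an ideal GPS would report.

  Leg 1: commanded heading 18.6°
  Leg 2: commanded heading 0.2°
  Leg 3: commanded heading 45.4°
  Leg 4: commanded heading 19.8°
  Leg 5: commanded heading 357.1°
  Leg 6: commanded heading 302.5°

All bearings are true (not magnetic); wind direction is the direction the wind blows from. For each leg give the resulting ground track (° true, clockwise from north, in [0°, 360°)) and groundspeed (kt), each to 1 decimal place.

Leg 1: heading 18.6°; drift -2.8° → track 15.8°, groundspeed 221.7 kt
Leg 2: heading 0.2°; drift +0.1° → track 0.3°, groundspeed 223.1 kt
Leg 3: heading 45.4°; drift -6.7° → track 38.7°, groundspeed 214.3 kt
Leg 4: heading 19.8°; drift -3.0° → track 16.8°, groundspeed 221.5 kt
Leg 5: heading 357.1°; drift +0.6° → track 357.7°, groundspeed 223.0 kt
Leg 6: heading 302.5°; drift +8.3° → track 310.8°, groundspeed 208.5 kt

Leg 1: track=15.8°, groundspeed=221.7 kt
Leg 2: track=0.3°, groundspeed=223.1 kt
Leg 3: track=38.7°, groundspeed=214.3 kt
Leg 4: track=16.8°, groundspeed=221.5 kt
Leg 5: track=357.7°, groundspeed=223.0 kt
Leg 6: track=310.8°, groundspeed=208.5 kt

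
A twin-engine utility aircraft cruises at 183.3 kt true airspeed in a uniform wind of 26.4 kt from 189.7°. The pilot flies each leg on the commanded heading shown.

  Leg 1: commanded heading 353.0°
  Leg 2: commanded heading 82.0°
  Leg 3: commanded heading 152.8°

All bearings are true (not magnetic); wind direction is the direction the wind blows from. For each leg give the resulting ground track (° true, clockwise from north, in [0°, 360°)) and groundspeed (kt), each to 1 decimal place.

Leg 1: track=355.1°, groundspeed=208.7 kt
Leg 2: track=74.5°, groundspeed=193.0 kt
Leg 3: track=147.2°, groundspeed=163.0 kt

Leg 1: heading 353.0°; drift +2.1° → track 355.1°, groundspeed 208.7 kt
Leg 2: heading 82.0°; drift -7.5° → track 74.5°, groundspeed 193.0 kt
Leg 3: heading 152.8°; drift -5.6° → track 147.2°, groundspeed 163.0 kt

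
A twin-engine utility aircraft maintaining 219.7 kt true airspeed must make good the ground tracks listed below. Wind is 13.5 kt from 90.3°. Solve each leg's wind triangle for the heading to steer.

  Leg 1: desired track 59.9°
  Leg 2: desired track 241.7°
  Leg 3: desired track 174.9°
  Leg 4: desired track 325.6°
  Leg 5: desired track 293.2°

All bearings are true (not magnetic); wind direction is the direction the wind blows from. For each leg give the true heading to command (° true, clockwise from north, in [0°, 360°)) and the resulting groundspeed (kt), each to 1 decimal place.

Leg 1: heading=61.7°, groundspeed=207.9 kt
Leg 2: heading=240.0°, groundspeed=231.5 kt
Leg 3: heading=171.4°, groundspeed=218.0 kt
Leg 4: heading=328.5°, groundspeed=227.1 kt
Leg 5: heading=294.6°, groundspeed=232.1 kt

Leg 1: desired track 59.9°; wind correction +1.8° → command heading 61.7°, groundspeed 207.9 kt
Leg 2: desired track 241.7°; wind correction -1.7° → command heading 240.0°, groundspeed 231.5 kt
Leg 3: desired track 174.9°; wind correction -3.5° → command heading 171.4°, groundspeed 218.0 kt
Leg 4: desired track 325.6°; wind correction +2.9° → command heading 328.5°, groundspeed 227.1 kt
Leg 5: desired track 293.2°; wind correction +1.4° → command heading 294.6°, groundspeed 232.1 kt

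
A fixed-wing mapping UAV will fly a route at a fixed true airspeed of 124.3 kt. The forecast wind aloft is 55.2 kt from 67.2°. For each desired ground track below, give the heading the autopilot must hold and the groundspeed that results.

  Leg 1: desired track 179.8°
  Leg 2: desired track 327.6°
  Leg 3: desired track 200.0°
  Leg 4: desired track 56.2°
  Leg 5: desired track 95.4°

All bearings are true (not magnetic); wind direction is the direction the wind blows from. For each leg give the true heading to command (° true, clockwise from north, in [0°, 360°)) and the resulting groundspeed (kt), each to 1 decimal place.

Leg 1: desired track 179.8°; wind correction -24.2° → command heading 155.6°, groundspeed 134.6 kt
Leg 2: desired track 327.6°; wind correction +26.0° → command heading 353.6°, groundspeed 121.0 kt
Leg 3: desired track 200.0°; wind correction -19.0° → command heading 181.0°, groundspeed 155.0 kt
Leg 4: desired track 56.2°; wind correction +4.9° → command heading 61.1°, groundspeed 69.7 kt
Leg 5: desired track 95.4°; wind correction -12.1° → command heading 83.3°, groundspeed 72.9 kt

Leg 1: heading=155.6°, groundspeed=134.6 kt
Leg 2: heading=353.6°, groundspeed=121.0 kt
Leg 3: heading=181.0°, groundspeed=155.0 kt
Leg 4: heading=61.1°, groundspeed=69.7 kt
Leg 5: heading=83.3°, groundspeed=72.9 kt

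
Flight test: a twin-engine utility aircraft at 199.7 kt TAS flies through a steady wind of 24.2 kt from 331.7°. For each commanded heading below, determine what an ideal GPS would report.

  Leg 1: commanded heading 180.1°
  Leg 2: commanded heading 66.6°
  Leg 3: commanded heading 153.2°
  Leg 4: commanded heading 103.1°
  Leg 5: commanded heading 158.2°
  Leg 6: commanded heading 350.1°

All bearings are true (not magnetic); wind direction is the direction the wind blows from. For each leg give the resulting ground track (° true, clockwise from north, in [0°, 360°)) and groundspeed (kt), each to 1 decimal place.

Leg 1: heading 180.1°; drift -3.0° → track 177.1°, groundspeed 221.3 kt
Leg 2: heading 66.6°; drift +6.8° → track 73.4°, groundspeed 203.2 kt
Leg 3: heading 153.2°; drift -0.2° → track 153.0°, groundspeed 223.9 kt
Leg 4: heading 103.1°; drift +4.8° → track 107.9°, groundspeed 216.5 kt
Leg 5: heading 158.2°; drift -0.7° → track 157.5°, groundspeed 223.8 kt
Leg 6: heading 350.1°; drift +2.5° → track 352.6°, groundspeed 176.9 kt

Leg 1: track=177.1°, groundspeed=221.3 kt
Leg 2: track=73.4°, groundspeed=203.2 kt
Leg 3: track=153.0°, groundspeed=223.9 kt
Leg 4: track=107.9°, groundspeed=216.5 kt
Leg 5: track=157.5°, groundspeed=223.8 kt
Leg 6: track=352.6°, groundspeed=176.9 kt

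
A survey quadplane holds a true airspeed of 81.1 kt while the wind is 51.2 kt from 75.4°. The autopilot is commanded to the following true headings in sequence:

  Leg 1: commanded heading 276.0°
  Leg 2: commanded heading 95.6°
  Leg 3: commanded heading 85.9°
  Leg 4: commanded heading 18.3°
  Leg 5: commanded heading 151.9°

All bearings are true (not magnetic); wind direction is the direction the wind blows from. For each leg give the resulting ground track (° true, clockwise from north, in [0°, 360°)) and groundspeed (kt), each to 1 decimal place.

Leg 1: heading 276.0°; drift -7.9° → track 268.1°, groundspeed 130.3 kt
Leg 2: heading 95.6°; drift +28.1° → track 123.7°, groundspeed 37.5 kt
Leg 3: heading 85.9°; drift +16.9° → track 102.8°, groundspeed 32.1 kt
Leg 4: heading 18.3°; drift -38.9° → track 339.4°, groundspeed 68.5 kt
Leg 5: heading 151.9°; drift +35.8° → track 187.7°, groundspeed 85.2 kt

Leg 1: track=268.1°, groundspeed=130.3 kt
Leg 2: track=123.7°, groundspeed=37.5 kt
Leg 3: track=102.8°, groundspeed=32.1 kt
Leg 4: track=339.4°, groundspeed=68.5 kt
Leg 5: track=187.7°, groundspeed=85.2 kt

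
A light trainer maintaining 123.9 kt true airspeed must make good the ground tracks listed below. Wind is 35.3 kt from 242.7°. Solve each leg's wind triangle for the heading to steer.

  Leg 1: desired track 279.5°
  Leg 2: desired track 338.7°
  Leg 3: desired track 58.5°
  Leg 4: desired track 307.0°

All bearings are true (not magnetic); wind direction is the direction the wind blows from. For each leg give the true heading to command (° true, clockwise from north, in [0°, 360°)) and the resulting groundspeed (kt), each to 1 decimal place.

Leg 1: desired track 279.5°; wind correction -9.8° → command heading 269.7°, groundspeed 93.8 kt
Leg 2: desired track 338.7°; wind correction -16.5° → command heading 322.2°, groundspeed 122.5 kt
Leg 3: desired track 58.5°; wind correction -1.2° → command heading 57.3°, groundspeed 159.1 kt
Leg 4: desired track 307.0°; wind correction -14.9° → command heading 292.1°, groundspeed 104.4 kt

Leg 1: heading=269.7°, groundspeed=93.8 kt
Leg 2: heading=322.2°, groundspeed=122.5 kt
Leg 3: heading=57.3°, groundspeed=159.1 kt
Leg 4: heading=292.1°, groundspeed=104.4 kt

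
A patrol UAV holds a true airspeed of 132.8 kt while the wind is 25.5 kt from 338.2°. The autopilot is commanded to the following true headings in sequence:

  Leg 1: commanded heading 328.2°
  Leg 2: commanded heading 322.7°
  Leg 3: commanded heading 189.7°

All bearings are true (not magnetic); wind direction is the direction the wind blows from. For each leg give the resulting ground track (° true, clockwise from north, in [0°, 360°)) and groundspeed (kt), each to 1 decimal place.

Leg 1: heading 328.2°; drift -2.4° → track 325.8°, groundspeed 107.8 kt
Leg 2: heading 322.7°; drift -3.6° → track 319.1°, groundspeed 108.4 kt
Leg 3: heading 189.7°; drift -4.9° → track 184.8°, groundspeed 155.1 kt

Leg 1: track=325.8°, groundspeed=107.8 kt
Leg 2: track=319.1°, groundspeed=108.4 kt
Leg 3: track=184.8°, groundspeed=155.1 kt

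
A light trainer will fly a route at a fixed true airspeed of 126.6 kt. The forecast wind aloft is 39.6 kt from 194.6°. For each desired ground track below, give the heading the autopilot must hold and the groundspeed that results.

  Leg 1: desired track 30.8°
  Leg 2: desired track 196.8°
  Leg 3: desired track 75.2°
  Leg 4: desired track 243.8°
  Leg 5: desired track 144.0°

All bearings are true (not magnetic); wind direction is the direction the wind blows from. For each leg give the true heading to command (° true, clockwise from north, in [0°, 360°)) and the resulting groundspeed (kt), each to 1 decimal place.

Leg 1: desired track 30.8°; wind correction +5.0° → command heading 35.8°, groundspeed 164.1 kt
Leg 2: desired track 196.8°; wind correction -0.7° → command heading 196.1°, groundspeed 87.0 kt
Leg 3: desired track 75.2°; wind correction +15.8° → command heading 91.0°, groundspeed 141.2 kt
Leg 4: desired track 243.8°; wind correction -13.7° → command heading 230.1°, groundspeed 97.1 kt
Leg 5: desired track 144.0°; wind correction +14.0° → command heading 158.0°, groundspeed 97.7 kt

Leg 1: heading=35.8°, groundspeed=164.1 kt
Leg 2: heading=196.1°, groundspeed=87.0 kt
Leg 3: heading=91.0°, groundspeed=141.2 kt
Leg 4: heading=230.1°, groundspeed=97.1 kt
Leg 5: heading=158.0°, groundspeed=97.7 kt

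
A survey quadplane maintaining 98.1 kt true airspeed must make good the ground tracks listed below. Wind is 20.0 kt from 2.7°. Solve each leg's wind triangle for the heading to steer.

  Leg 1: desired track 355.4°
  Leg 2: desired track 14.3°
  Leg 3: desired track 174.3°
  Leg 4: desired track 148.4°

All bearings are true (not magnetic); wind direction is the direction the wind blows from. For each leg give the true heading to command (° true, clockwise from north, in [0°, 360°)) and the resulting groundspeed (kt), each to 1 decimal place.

Leg 1: heading=356.9°, groundspeed=78.2 kt
Leg 2: heading=12.0°, groundspeed=78.4 kt
Leg 3: heading=172.6°, groundspeed=117.8 kt
Leg 4: heading=141.8°, groundspeed=114.0 kt

Leg 1: desired track 355.4°; wind correction +1.5° → command heading 356.9°, groundspeed 78.2 kt
Leg 2: desired track 14.3°; wind correction -2.3° → command heading 12.0°, groundspeed 78.4 kt
Leg 3: desired track 174.3°; wind correction -1.7° → command heading 172.6°, groundspeed 117.8 kt
Leg 4: desired track 148.4°; wind correction -6.6° → command heading 141.8°, groundspeed 114.0 kt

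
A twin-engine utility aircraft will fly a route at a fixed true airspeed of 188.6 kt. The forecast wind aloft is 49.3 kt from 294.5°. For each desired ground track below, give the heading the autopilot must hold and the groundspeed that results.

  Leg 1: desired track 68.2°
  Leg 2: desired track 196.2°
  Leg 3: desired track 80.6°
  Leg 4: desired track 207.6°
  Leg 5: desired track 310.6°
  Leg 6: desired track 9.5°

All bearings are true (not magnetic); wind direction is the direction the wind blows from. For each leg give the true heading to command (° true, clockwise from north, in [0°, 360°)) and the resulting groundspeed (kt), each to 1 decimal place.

Leg 1: desired track 68.2°; wind correction -10.9° → command heading 57.3°, groundspeed 219.3 kt
Leg 2: desired track 196.2°; wind correction +15.0° → command heading 211.2°, groundspeed 189.3 kt
Leg 3: desired track 80.6°; wind correction -8.4° → command heading 72.2°, groundspeed 227.5 kt
Leg 4: desired track 207.6°; wind correction +15.1° → command heading 222.7°, groundspeed 179.4 kt
Leg 5: desired track 310.6°; wind correction -4.2° → command heading 306.4°, groundspeed 140.7 kt
Leg 6: desired track 9.5°; wind correction -14.6° → command heading 354.9°, groundspeed 169.7 kt

Leg 1: heading=57.3°, groundspeed=219.3 kt
Leg 2: heading=211.2°, groundspeed=189.3 kt
Leg 3: heading=72.2°, groundspeed=227.5 kt
Leg 4: heading=222.7°, groundspeed=179.4 kt
Leg 5: heading=306.4°, groundspeed=140.7 kt
Leg 6: heading=354.9°, groundspeed=169.7 kt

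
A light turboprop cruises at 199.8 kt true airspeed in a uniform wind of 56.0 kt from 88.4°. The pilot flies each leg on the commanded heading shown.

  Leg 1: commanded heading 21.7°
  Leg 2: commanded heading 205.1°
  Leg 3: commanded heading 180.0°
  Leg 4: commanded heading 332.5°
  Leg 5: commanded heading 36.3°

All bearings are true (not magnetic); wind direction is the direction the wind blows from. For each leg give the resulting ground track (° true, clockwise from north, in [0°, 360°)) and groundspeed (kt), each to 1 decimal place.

Leg 1: heading 21.7°; drift -16.1° → track 5.6°, groundspeed 184.9 kt
Leg 2: heading 205.1°; drift +12.5° → track 217.6°, groundspeed 230.5 kt
Leg 3: heading 180.0°; drift +15.5° → track 195.5°, groundspeed 209.0 kt
Leg 4: heading 332.5°; drift -12.7° → track 319.8°, groundspeed 229.8 kt
Leg 5: heading 36.3°; drift -15.0° → track 21.3°, groundspeed 171.2 kt

Leg 1: track=5.6°, groundspeed=184.9 kt
Leg 2: track=217.6°, groundspeed=230.5 kt
Leg 3: track=195.5°, groundspeed=209.0 kt
Leg 4: track=319.8°, groundspeed=229.8 kt
Leg 5: track=21.3°, groundspeed=171.2 kt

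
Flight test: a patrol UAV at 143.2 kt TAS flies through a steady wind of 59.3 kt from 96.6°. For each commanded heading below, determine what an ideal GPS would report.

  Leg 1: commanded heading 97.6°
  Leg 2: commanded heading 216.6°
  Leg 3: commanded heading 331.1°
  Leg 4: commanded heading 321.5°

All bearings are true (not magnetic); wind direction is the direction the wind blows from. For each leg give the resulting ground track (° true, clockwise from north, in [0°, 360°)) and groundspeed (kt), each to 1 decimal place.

Leg 1: heading 97.6°; drift +0.7° → track 98.3°, groundspeed 83.9 kt
Leg 2: heading 216.6°; drift +16.5° → track 233.1°, groundspeed 180.3 kt
Leg 3: heading 331.1°; drift -15.2° → track 315.9°, groundspeed 184.1 kt
Leg 4: heading 321.5°; drift -12.7° → track 308.8°, groundspeed 189.9 kt

Leg 1: track=98.3°, groundspeed=83.9 kt
Leg 2: track=233.1°, groundspeed=180.3 kt
Leg 3: track=315.9°, groundspeed=184.1 kt
Leg 4: track=308.8°, groundspeed=189.9 kt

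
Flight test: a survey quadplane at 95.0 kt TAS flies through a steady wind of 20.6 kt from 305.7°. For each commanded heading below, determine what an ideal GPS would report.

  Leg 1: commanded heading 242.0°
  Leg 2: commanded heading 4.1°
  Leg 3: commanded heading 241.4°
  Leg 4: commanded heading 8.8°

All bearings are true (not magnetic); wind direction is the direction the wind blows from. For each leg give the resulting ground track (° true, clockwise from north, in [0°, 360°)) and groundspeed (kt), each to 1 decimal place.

Leg 1: track=229.9°, groundspeed=87.8 kt
Leg 2: track=15.9°, groundspeed=86.0 kt
Leg 3: track=229.2°, groundspeed=88.0 kt
Leg 4: track=20.9°, groundspeed=87.6 kt

Leg 1: heading 242.0°; drift -12.1° → track 229.9°, groundspeed 87.8 kt
Leg 2: heading 4.1°; drift +11.8° → track 15.9°, groundspeed 86.0 kt
Leg 3: heading 241.4°; drift -12.2° → track 229.2°, groundspeed 88.0 kt
Leg 4: heading 8.8°; drift +12.1° → track 20.9°, groundspeed 87.6 kt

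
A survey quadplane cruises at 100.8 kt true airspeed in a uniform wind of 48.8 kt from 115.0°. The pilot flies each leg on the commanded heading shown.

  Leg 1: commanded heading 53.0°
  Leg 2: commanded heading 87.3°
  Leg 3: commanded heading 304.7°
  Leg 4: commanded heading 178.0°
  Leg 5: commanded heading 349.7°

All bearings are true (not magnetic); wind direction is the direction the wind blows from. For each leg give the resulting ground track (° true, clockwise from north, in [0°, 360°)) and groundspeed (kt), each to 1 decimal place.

Leg 1: track=24.0°, groundspeed=89.0 kt
Leg 2: track=65.8°, groundspeed=61.9 kt
Leg 3: track=301.5°, groundspeed=149.1 kt
Leg 4: track=206.9°, groundspeed=89.9 kt
Leg 5: track=332.5°, groundspeed=135.0 kt

Leg 1: heading 53.0°; drift -29.0° → track 24.0°, groundspeed 89.0 kt
Leg 2: heading 87.3°; drift -21.5° → track 65.8°, groundspeed 61.9 kt
Leg 3: heading 304.7°; drift -3.2° → track 301.5°, groundspeed 149.1 kt
Leg 4: heading 178.0°; drift +28.9° → track 206.9°, groundspeed 89.9 kt
Leg 5: heading 349.7°; drift -17.2° → track 332.5°, groundspeed 135.0 kt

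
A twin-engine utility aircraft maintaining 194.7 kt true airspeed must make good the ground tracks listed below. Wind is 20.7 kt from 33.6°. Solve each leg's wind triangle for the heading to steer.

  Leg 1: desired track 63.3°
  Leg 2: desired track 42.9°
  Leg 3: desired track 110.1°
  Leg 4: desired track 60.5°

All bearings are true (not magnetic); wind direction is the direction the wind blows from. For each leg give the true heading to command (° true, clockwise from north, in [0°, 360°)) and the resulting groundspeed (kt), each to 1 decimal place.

Leg 1: desired track 63.3°; wind correction -3.0° → command heading 60.3°, groundspeed 176.4 kt
Leg 2: desired track 42.9°; wind correction -1.0° → command heading 41.9°, groundspeed 174.2 kt
Leg 3: desired track 110.1°; wind correction -5.9° → command heading 104.2°, groundspeed 188.8 kt
Leg 4: desired track 60.5°; wind correction -2.8° → command heading 57.7°, groundspeed 176.0 kt

Leg 1: heading=60.3°, groundspeed=176.4 kt
Leg 2: heading=41.9°, groundspeed=174.2 kt
Leg 3: heading=104.2°, groundspeed=188.8 kt
Leg 4: heading=57.7°, groundspeed=176.0 kt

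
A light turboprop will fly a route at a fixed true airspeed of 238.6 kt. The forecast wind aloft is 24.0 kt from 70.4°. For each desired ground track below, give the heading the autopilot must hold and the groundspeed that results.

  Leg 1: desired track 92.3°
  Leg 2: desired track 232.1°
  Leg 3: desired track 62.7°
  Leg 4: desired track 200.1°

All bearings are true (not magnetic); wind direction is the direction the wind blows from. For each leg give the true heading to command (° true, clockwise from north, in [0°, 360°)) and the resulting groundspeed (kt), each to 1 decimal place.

Leg 1: desired track 92.3°; wind correction -2.2° → command heading 90.1°, groundspeed 216.2 kt
Leg 2: desired track 232.1°; wind correction -1.8° → command heading 230.3°, groundspeed 261.3 kt
Leg 3: desired track 62.7°; wind correction +0.8° → command heading 63.5°, groundspeed 214.8 kt
Leg 4: desired track 200.1°; wind correction -4.4° → command heading 195.7°, groundspeed 253.2 kt

Leg 1: heading=90.1°, groundspeed=216.2 kt
Leg 2: heading=230.3°, groundspeed=261.3 kt
Leg 3: heading=63.5°, groundspeed=214.8 kt
Leg 4: heading=195.7°, groundspeed=253.2 kt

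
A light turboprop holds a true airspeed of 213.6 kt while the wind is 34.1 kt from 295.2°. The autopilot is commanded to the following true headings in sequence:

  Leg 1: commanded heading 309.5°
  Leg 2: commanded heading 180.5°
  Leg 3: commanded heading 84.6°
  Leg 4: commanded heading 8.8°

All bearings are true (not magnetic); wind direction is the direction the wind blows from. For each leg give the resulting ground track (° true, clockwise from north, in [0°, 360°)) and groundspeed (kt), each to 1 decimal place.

Leg 1: heading 309.5°; drift +2.7° → track 312.2°, groundspeed 180.8 kt
Leg 2: heading 180.5°; drift -7.7° → track 172.8°, groundspeed 229.9 kt
Leg 3: heading 84.6°; drift +4.1° → track 88.7°, groundspeed 243.6 kt
Leg 4: heading 8.8°; drift +9.1° → track 17.9°, groundspeed 206.6 kt

Leg 1: track=312.2°, groundspeed=180.8 kt
Leg 2: track=172.8°, groundspeed=229.9 kt
Leg 3: track=88.7°, groundspeed=243.6 kt
Leg 4: track=17.9°, groundspeed=206.6 kt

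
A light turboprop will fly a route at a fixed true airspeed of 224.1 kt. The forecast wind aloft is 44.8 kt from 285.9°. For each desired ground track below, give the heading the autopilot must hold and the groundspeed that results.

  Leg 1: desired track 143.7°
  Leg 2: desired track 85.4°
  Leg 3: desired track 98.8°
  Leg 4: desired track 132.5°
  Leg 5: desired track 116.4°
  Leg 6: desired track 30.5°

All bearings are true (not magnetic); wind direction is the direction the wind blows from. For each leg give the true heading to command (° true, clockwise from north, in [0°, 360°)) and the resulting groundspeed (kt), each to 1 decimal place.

Leg 1: heading=150.7°, groundspeed=257.8 kt
Leg 2: heading=81.4°, groundspeed=265.5 kt
Leg 3: heading=97.4°, groundspeed=268.5 kt
Leg 4: heading=137.6°, groundspeed=263.3 kt
Leg 5: heading=118.5°, groundspeed=268.0 kt
Leg 6: heading=19.3°, groundspeed=231.2 kt

Leg 1: desired track 143.7°; wind correction +7.0° → command heading 150.7°, groundspeed 257.8 kt
Leg 2: desired track 85.4°; wind correction -4.0° → command heading 81.4°, groundspeed 265.5 kt
Leg 3: desired track 98.8°; wind correction -1.4° → command heading 97.4°, groundspeed 268.5 kt
Leg 4: desired track 132.5°; wind correction +5.1° → command heading 137.6°, groundspeed 263.3 kt
Leg 5: desired track 116.4°; wind correction +2.1° → command heading 118.5°, groundspeed 268.0 kt
Leg 6: desired track 30.5°; wind correction -11.2° → command heading 19.3°, groundspeed 231.2 kt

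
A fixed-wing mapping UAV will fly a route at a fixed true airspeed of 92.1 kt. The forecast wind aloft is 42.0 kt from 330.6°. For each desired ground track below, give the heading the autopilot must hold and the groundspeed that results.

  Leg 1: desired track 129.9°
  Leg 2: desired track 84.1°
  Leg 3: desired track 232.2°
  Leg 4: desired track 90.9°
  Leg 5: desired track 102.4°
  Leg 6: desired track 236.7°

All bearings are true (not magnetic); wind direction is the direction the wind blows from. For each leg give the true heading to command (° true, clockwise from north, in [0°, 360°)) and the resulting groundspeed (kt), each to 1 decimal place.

Leg 1: heading=120.6°, groundspeed=130.2 kt
Leg 2: heading=59.4°, groundspeed=100.4 kt
Leg 3: heading=259.0°, groundspeed=88.3 kt
Leg 4: heading=67.7°, groundspeed=105.9 kt
Leg 5: heading=82.5°, groundspeed=114.6 kt
Leg 6: heading=263.8°, groundspeed=84.9 kt

Leg 1: desired track 129.9°; wind correction -9.3° → command heading 120.6°, groundspeed 130.2 kt
Leg 2: desired track 84.1°; wind correction -24.7° → command heading 59.4°, groundspeed 100.4 kt
Leg 3: desired track 232.2°; wind correction +26.8° → command heading 259.0°, groundspeed 88.3 kt
Leg 4: desired track 90.9°; wind correction -23.2° → command heading 67.7°, groundspeed 105.9 kt
Leg 5: desired track 102.4°; wind correction -19.9° → command heading 82.5°, groundspeed 114.6 kt
Leg 6: desired track 236.7°; wind correction +27.1° → command heading 263.8°, groundspeed 84.9 kt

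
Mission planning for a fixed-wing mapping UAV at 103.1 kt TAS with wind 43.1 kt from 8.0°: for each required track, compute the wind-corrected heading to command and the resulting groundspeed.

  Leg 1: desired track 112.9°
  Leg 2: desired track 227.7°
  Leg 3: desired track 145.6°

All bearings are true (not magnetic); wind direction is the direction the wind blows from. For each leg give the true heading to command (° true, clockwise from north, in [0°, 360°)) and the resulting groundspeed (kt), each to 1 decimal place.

Leg 1: heading=89.1°, groundspeed=105.4 kt
Leg 2: heading=243.2°, groundspeed=132.5 kt
Leg 3: heading=129.2°, groundspeed=130.7 kt

Leg 1: desired track 112.9°; wind correction -23.8° → command heading 89.1°, groundspeed 105.4 kt
Leg 2: desired track 227.7°; wind correction +15.5° → command heading 243.2°, groundspeed 132.5 kt
Leg 3: desired track 145.6°; wind correction -16.4° → command heading 129.2°, groundspeed 130.7 kt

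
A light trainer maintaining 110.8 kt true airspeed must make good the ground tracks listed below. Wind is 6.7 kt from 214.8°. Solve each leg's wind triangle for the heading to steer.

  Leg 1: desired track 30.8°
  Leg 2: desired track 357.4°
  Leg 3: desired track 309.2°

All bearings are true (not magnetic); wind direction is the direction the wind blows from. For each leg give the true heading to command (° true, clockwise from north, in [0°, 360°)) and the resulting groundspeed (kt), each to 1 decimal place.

Leg 1: heading=30.6°, groundspeed=117.5 kt
Leg 2: heading=355.3°, groundspeed=116.0 kt
Leg 3: heading=305.7°, groundspeed=111.1 kt

Leg 1: desired track 30.8°; wind correction -0.2° → command heading 30.6°, groundspeed 117.5 kt
Leg 2: desired track 357.4°; wind correction -2.1° → command heading 355.3°, groundspeed 116.0 kt
Leg 3: desired track 309.2°; wind correction -3.5° → command heading 305.7°, groundspeed 111.1 kt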